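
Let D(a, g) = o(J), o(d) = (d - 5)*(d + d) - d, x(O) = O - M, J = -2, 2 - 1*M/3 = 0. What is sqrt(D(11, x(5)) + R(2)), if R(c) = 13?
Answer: sqrt(43) ≈ 6.5574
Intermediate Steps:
M = 6 (M = 6 - 3*0 = 6 + 0 = 6)
x(O) = -6 + O (x(O) = O - 1*6 = O - 6 = -6 + O)
o(d) = -d + 2*d*(-5 + d) (o(d) = (-5 + d)*(2*d) - d = 2*d*(-5 + d) - d = -d + 2*d*(-5 + d))
D(a, g) = 30 (D(a, g) = -2*(-11 + 2*(-2)) = -2*(-11 - 4) = -2*(-15) = 30)
sqrt(D(11, x(5)) + R(2)) = sqrt(30 + 13) = sqrt(43)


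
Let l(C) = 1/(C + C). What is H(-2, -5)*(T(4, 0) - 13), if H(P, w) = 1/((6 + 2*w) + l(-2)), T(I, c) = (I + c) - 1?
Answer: 40/17 ≈ 2.3529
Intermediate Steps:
T(I, c) = -1 + I + c
l(C) = 1/(2*C)
H(P, w) = 1/(23/4 + 2*w) (H(P, w) = 1/((6 + 2*w) + (1/2)/(-2)) = 1/((6 + 2*w) + (1/2)*(-1/2)) = 1/((6 + 2*w) - 1/4) = 1/(23/4 + 2*w))
H(-2, -5)*(T(4, 0) - 13) = (4/(23 + 8*(-5)))*((-1 + 4 + 0) - 13) = (4/(23 - 40))*(3 - 13) = (4/(-17))*(-10) = (4*(-1/17))*(-10) = -4/17*(-10) = 40/17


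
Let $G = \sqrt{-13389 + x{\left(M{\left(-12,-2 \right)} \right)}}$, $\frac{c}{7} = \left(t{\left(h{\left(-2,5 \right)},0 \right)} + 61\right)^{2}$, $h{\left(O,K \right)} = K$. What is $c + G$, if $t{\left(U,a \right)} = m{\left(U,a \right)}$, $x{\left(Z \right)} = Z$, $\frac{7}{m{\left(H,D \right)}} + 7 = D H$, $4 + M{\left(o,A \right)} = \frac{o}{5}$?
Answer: $25200 + \frac{i \sqrt{334885}}{5} \approx 25200.0 + 115.74 i$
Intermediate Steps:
$M{\left(o,A \right)} = -4 + \frac{o}{5}$
$m{\left(H,D \right)} = \frac{7}{-7 + D H}$
$t{\left(U,a \right)} = \frac{7}{-7 + U a}$ ($t{\left(U,a \right)} = \frac{7}{-7 + a U} = \frac{7}{-7 + U a}$)
$c = 25200$ ($c = 7 \left(\frac{7}{-7 + 5 \cdot 0} + 61\right)^{2} = 7 \left(\frac{7}{-7 + 0} + 61\right)^{2} = 7 \left(\frac{7}{-7} + 61\right)^{2} = 7 \left(7 \left(- \frac{1}{7}\right) + 61\right)^{2} = 7 \left(-1 + 61\right)^{2} = 7 \cdot 60^{2} = 7 \cdot 3600 = 25200$)
$G = \frac{i \sqrt{334885}}{5}$ ($G = \sqrt{-13389 + \left(-4 + \frac{1}{5} \left(-12\right)\right)} = \sqrt{-13389 - \frac{32}{5}} = \sqrt{- \frac{66977}{5}} = \frac{i \sqrt{334885}}{5} \approx 115.74 i$)
$c + G = 25200 + \frac{i \sqrt{334885}}{5}$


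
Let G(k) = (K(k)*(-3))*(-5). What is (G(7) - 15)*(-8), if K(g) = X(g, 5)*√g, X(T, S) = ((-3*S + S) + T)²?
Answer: 120 - 1080*√7 ≈ -2737.4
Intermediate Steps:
X(T, S) = (T - 2*S)² (X(T, S) = (-2*S + T)² = (T - 2*S)²)
K(g) = √g*(10 - g)² (K(g) = (-g + 2*5)²*√g = (-g + 10)²*√g = (10 - g)²*√g = √g*(10 - g)²)
G(k) = 15*√k*(-10 + k)² (G(k) = ((√k*(-10 + k)²)*(-3))*(-5) = -3*√k*(-10 + k)²*(-5) = 15*√k*(-10 + k)²)
(G(7) - 15)*(-8) = (15*√7*(-10 + 7)² - 15)*(-8) = (15*√7*(-3)² - 15)*(-8) = (15*√7*9 - 15)*(-8) = (135*√7 - 15)*(-8) = (-15 + 135*√7)*(-8) = 120 - 1080*√7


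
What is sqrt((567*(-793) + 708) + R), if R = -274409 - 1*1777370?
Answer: I*sqrt(2500702) ≈ 1581.4*I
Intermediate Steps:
R = -2051779 (R = -274409 - 1777370 = -2051779)
sqrt((567*(-793) + 708) + R) = sqrt((567*(-793) + 708) - 2051779) = sqrt((-449631 + 708) - 2051779) = sqrt(-448923 - 2051779) = sqrt(-2500702) = I*sqrt(2500702)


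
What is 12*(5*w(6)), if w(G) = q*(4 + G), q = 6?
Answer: 3600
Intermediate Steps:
w(G) = 24 + 6*G (w(G) = 6*(4 + G) = 24 + 6*G)
12*(5*w(6)) = 12*(5*(24 + 6*6)) = 12*(5*(24 + 36)) = 12*(5*60) = 12*300 = 3600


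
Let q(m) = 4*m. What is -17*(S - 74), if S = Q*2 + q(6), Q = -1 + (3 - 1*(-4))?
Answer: 646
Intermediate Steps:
Q = 6 (Q = -1 + (3 + 4) = -1 + 7 = 6)
S = 36 (S = 6*2 + 4*6 = 12 + 24 = 36)
-17*(S - 74) = -17*(36 - 74) = -17*(-38) = 646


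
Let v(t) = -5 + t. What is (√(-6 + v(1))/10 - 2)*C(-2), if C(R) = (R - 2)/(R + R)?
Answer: -2 + I*√10/10 ≈ -2.0 + 0.31623*I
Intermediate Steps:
C(R) = (-2 + R)/(2*R) (C(R) = (-2 + R)/((2*R)) = (-2 + R)*(1/(2*R)) = (-2 + R)/(2*R))
(√(-6 + v(1))/10 - 2)*C(-2) = (√(-6 + (-5 + 1))/10 - 2)*((½)*(-2 - 2)/(-2)) = (√(-6 - 4)*(⅒) - 2)*((½)*(-½)*(-4)) = (√(-10)*(⅒) - 2)*1 = ((I*√10)*(⅒) - 2)*1 = (I*√10/10 - 2)*1 = (-2 + I*√10/10)*1 = -2 + I*√10/10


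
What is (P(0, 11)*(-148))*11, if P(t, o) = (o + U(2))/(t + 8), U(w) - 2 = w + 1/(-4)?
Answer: -24013/8 ≈ -3001.6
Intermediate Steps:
U(w) = 7/4 + w (U(w) = 2 + (w + 1/(-4)) = 2 + (w - 1/4) = 2 + (-1/4 + w) = 7/4 + w)
P(t, o) = (15/4 + o)/(8 + t) (P(t, o) = (o + (7/4 + 2))/(t + 8) = (o + 15/4)/(8 + t) = (15/4 + o)/(8 + t))
(P(0, 11)*(-148))*11 = (((15/4 + 11)/(8 + 0))*(-148))*11 = (((59/4)/8)*(-148))*11 = (((1/8)*(59/4))*(-148))*11 = ((59/32)*(-148))*11 = -2183/8*11 = -24013/8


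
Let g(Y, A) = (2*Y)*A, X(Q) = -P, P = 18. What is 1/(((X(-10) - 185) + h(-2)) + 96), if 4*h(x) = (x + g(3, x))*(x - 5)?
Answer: -2/165 ≈ -0.012121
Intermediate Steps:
X(Q) = -18 (X(Q) = -1*18 = -18)
g(Y, A) = 2*A*Y
h(x) = 7*x*(-5 + x)/4 (h(x) = ((x + 2*x*3)*(x - 5))/4 = ((x + 6*x)*(-5 + x))/4 = ((7*x)*(-5 + x))/4 = (7*x*(-5 + x))/4 = 7*x*(-5 + x)/4)
1/(((X(-10) - 185) + h(-2)) + 96) = 1/(((-18 - 185) + (7/4)*(-2)*(-5 - 2)) + 96) = 1/((-203 + (7/4)*(-2)*(-7)) + 96) = 1/((-203 + 49/2) + 96) = 1/(-357/2 + 96) = 1/(-165/2) = -2/165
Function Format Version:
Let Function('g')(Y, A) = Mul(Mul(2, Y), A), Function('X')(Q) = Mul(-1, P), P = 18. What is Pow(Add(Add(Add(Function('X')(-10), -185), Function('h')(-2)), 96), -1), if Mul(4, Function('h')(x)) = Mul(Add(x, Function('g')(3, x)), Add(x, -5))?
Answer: Rational(-2, 165) ≈ -0.012121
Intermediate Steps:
Function('X')(Q) = -18 (Function('X')(Q) = Mul(-1, 18) = -18)
Function('g')(Y, A) = Mul(2, A, Y)
Function('h')(x) = Mul(Rational(7, 4), x, Add(-5, x)) (Function('h')(x) = Mul(Rational(1, 4), Mul(Add(x, Mul(2, x, 3)), Add(x, -5))) = Mul(Rational(1, 4), Mul(Add(x, Mul(6, x)), Add(-5, x))) = Mul(Rational(1, 4), Mul(Mul(7, x), Add(-5, x))) = Mul(Rational(1, 4), Mul(7, x, Add(-5, x))) = Mul(Rational(7, 4), x, Add(-5, x)))
Pow(Add(Add(Add(Function('X')(-10), -185), Function('h')(-2)), 96), -1) = Pow(Add(Add(Add(-18, -185), Mul(Rational(7, 4), -2, Add(-5, -2))), 96), -1) = Pow(Add(Add(-203, Mul(Rational(7, 4), -2, -7)), 96), -1) = Pow(Add(Add(-203, Rational(49, 2)), 96), -1) = Pow(Add(Rational(-357, 2), 96), -1) = Pow(Rational(-165, 2), -1) = Rational(-2, 165)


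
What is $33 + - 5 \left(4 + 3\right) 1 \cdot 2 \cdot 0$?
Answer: $33$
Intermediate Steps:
$33 + - 5 \left(4 + 3\right) 1 \cdot 2 \cdot 0 = 33 + \left(-5\right) 7 \cdot 2 \cdot 0 = 33 - 0 = 33 + 0 = 33$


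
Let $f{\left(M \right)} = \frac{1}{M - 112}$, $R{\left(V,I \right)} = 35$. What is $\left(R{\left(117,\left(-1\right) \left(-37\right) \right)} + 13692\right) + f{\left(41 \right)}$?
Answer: $\frac{974616}{71} \approx 13727.0$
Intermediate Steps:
$f{\left(M \right)} = \frac{1}{-112 + M}$
$\left(R{\left(117,\left(-1\right) \left(-37\right) \right)} + 13692\right) + f{\left(41 \right)} = \left(35 + 13692\right) + \frac{1}{-112 + 41} = 13727 + \frac{1}{-71} = 13727 - \frac{1}{71} = \frac{974616}{71}$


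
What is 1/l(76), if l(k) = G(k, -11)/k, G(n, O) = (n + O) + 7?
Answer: 19/18 ≈ 1.0556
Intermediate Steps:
G(n, O) = 7 + O + n (G(n, O) = (O + n) + 7 = 7 + O + n)
l(k) = (-4 + k)/k (l(k) = (7 - 11 + k)/k = (-4 + k)/k)
1/l(76) = 1/((-4 + 76)/76) = 1/((1/76)*72) = 1/(18/19) = 19/18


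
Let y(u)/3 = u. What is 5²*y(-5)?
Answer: -375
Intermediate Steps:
y(u) = 3*u
5²*y(-5) = 5²*(3*(-5)) = 25*(-15) = -375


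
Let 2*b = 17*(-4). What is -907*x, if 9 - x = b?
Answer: -39001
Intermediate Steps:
b = -34 (b = (17*(-4))/2 = (½)*(-68) = -34)
x = 43 (x = 9 - 1*(-34) = 9 + 34 = 43)
-907*x = -907*43 = -39001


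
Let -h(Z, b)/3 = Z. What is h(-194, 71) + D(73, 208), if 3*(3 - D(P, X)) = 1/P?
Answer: 128114/219 ≈ 585.00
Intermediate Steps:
D(P, X) = 3 - 1/(3*P)
h(Z, b) = -3*Z
h(-194, 71) + D(73, 208) = -3*(-194) + (3 - ⅓/73) = 582 + (3 - ⅓*1/73) = 582 + (3 - 1/219) = 582 + 656/219 = 128114/219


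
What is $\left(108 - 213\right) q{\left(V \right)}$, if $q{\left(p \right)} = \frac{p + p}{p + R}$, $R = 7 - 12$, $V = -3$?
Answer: $- \frac{315}{4} \approx -78.75$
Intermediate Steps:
$R = -5$ ($R = 7 - 12 = -5$)
$q{\left(p \right)} = \frac{2 p}{-5 + p}$ ($q{\left(p \right)} = \frac{p + p}{p - 5} = \frac{2 p}{-5 + p}$)
$\left(108 - 213\right) q{\left(V \right)} = \left(108 - 213\right) 2 \left(-3\right) \frac{1}{-5 - 3} = - 105 \cdot 2 \left(-3\right) \frac{1}{-8} = - 105 \cdot 2 \left(-3\right) \left(- \frac{1}{8}\right) = \left(-105\right) \frac{3}{4} = - \frac{315}{4}$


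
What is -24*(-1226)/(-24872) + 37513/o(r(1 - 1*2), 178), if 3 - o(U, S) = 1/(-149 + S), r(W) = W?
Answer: 3381893285/267374 ≈ 12649.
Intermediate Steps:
o(U, S) = 3 - 1/(-149 + S)
-24*(-1226)/(-24872) + 37513/o(r(1 - 1*2), 178) = -24*(-1226)/(-24872) + 37513/(((-448 + 3*178)/(-149 + 178))) = 29424*(-1/24872) + 37513/(((-448 + 534)/29)) = -3678/3109 + 37513/(((1/29)*86)) = -3678/3109 + 37513/(86/29) = -3678/3109 + 37513*(29/86) = -3678/3109 + 1087877/86 = 3381893285/267374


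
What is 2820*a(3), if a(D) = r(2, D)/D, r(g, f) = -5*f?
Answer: -14100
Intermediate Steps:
a(D) = -5 (a(D) = (-5*D)/D = -5)
2820*a(3) = 2820*(-5) = -14100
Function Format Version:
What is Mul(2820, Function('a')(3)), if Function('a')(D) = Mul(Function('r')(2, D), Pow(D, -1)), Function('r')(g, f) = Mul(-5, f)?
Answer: -14100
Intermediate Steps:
Function('a')(D) = -5 (Function('a')(D) = Mul(Mul(-5, D), Pow(D, -1)) = -5)
Mul(2820, Function('a')(3)) = Mul(2820, -5) = -14100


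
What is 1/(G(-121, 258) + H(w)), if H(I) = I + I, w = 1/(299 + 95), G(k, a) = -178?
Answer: -197/35065 ≈ -0.0056181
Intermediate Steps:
w = 1/394 ≈ 0.0025381
H(I) = 2*I
1/(G(-121, 258) + H(w)) = 1/(-178 + 2*(1/394)) = 1/(-178 + 1/197) = 1/(-35065/197) = -197/35065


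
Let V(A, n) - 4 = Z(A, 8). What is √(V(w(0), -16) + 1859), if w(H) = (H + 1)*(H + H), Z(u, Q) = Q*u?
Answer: 9*√23 ≈ 43.162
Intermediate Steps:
w(H) = 2*H*(1 + H) (w(H) = (1 + H)*(2*H) = 2*H*(1 + H))
V(A, n) = 4 + 8*A
√(V(w(0), -16) + 1859) = √((4 + 8*(2*0*(1 + 0))) + 1859) = √((4 + 8*(2*0*1)) + 1859) = √((4 + 8*0) + 1859) = √((4 + 0) + 1859) = √(4 + 1859) = √1863 = 9*√23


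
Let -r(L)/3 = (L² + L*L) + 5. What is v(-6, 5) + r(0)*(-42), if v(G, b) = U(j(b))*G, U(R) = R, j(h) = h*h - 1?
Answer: 486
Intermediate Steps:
j(h) = -1 + h² (j(h) = h² - 1 = -1 + h²)
r(L) = -15 - 6*L² (r(L) = -3*((L² + L*L) + 5) = -3*((L² + L²) + 5) = -3*(2*L² + 5) = -3*(5 + 2*L²) = -15 - 6*L²)
v(G, b) = G*(-1 + b²) (v(G, b) = (-1 + b²)*G = G*(-1 + b²))
v(-6, 5) + r(0)*(-42) = -6*(-1 + 5²) + (-15 - 6*0²)*(-42) = -6*(-1 + 25) + (-15 - 6*0)*(-42) = -6*24 + (-15 + 0)*(-42) = -144 - 15*(-42) = -144 + 630 = 486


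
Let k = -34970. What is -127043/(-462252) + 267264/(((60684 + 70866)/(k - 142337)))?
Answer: -521549487279463/1447839300 ≈ -3.6023e+5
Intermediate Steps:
-127043/(-462252) + 267264/(((60684 + 70866)/(k - 142337))) = -127043/(-462252) + 267264/(((60684 + 70866)/(-34970 - 142337))) = -127043*(-1/462252) + 267264/((131550/(-177307))) = 18149/66036 + 267264/((131550*(-1/177307))) = 18149/66036 + 267264/(-131550/177307) = 18149/66036 + 267264*(-177307/131550) = 18149/66036 - 7897963008/21925 = -521549487279463/1447839300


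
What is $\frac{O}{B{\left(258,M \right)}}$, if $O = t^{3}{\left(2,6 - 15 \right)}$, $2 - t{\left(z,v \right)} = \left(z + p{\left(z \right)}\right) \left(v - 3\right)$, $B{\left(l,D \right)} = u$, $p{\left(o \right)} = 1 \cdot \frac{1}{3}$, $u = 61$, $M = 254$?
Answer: $\frac{27000}{61} \approx 442.62$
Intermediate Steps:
$p{\left(o \right)} = \frac{1}{3}$ ($p{\left(o \right)} = 1 \cdot \frac{1}{3} = \frac{1}{3}$)
$B{\left(l,D \right)} = 61$
$t{\left(z,v \right)} = 2 - \left(-3 + v\right) \left(\frac{1}{3} + z\right)$ ($t{\left(z,v \right)} = 2 - \left(z + \frac{1}{3}\right) \left(v - 3\right) = 2 - \left(\frac{1}{3} + z\right) \left(-3 + v\right) = 2 - \left(-3 + v\right) \left(\frac{1}{3} + z\right)$)
$O = 27000$ ($O = \left(3 + 3 \cdot 2 - \frac{6 - 15}{3} - \left(6 - 15\right) 2\right)^{3} = \left(3 + 6 - \frac{6 - 15}{3} - \left(6 - 15\right) 2\right)^{3} = \left(3 + 6 - -3 - \left(-9\right) 2\right)^{3} = \left(3 + 6 + 3 + 18\right)^{3} = 30^{3} = 27000$)
$\frac{O}{B{\left(258,M \right)}} = \frac{27000}{61}$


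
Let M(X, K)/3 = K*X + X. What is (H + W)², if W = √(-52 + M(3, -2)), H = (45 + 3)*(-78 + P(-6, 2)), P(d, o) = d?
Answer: (4032 - I*√61)² ≈ 1.6257e+7 - 6.298e+4*I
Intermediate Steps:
M(X, K) = 3*X + 3*K*X (M(X, K) = 3*(K*X + X) = 3*(X + K*X) = 3*X + 3*K*X)
H = -4032 (H = (45 + 3)*(-78 - 6) = 48*(-84) = -4032)
W = I*√61 (W = √(-52 + 3*3*(1 - 2)) = √(-52 + 3*3*(-1)) = √(-52 - 9) = √(-61) = I*√61 ≈ 7.8102*I)
(H + W)² = (-4032 + I*√61)²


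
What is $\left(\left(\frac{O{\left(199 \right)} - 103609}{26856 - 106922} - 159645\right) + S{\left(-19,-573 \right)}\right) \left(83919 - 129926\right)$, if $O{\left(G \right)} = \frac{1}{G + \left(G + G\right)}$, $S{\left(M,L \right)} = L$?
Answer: $\frac{176166846826044724}{23899701} \approx 7.3711 \cdot 10^{9}$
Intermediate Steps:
$O{\left(G \right)} = \frac{1}{3 G}$ ($O{\left(G \right)} = \frac{1}{G + 2 G} = \frac{1}{3 G}$)
$\left(\left(\frac{O{\left(199 \right)} - 103609}{26856 - 106922} - 159645\right) + S{\left(-19,-573 \right)}\right) \left(83919 - 129926\right) = \left(\left(\frac{\frac{1}{3 \cdot 199} - 103609}{26856 - 106922} - 159645\right) - 573\right) \left(83919 - 129926\right) = \left(\left(\frac{\frac{1}{3} \cdot \frac{1}{199} - 103609}{-80066} - 159645\right) - 573\right) \left(-46007\right) = \left(\left(\left(\frac{1}{597} - 103609\right) \left(- \frac{1}{80066}\right) - 159645\right) - 573\right) \left(-46007\right) = \left(\left(\left(- \frac{61854572}{597}\right) \left(- \frac{1}{80066}\right) - 159645\right) - 573\right) \left(-46007\right) = \left(\left(\frac{30927286}{23899701} - 159645\right) - 573\right) \left(-46007\right) = \left(- \frac{3815436838859}{23899701} - 573\right) \left(-46007\right) = \left(- \frac{3829131367532}{23899701}\right) \left(-46007\right) = \frac{176166846826044724}{23899701}$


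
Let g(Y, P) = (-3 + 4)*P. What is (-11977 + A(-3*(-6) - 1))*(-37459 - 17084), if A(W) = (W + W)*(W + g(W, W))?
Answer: 590209803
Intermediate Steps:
g(Y, P) = P (g(Y, P) = 1*P = P)
A(W) = 4*W² (A(W) = (W + W)*(W + W) = (2*W)*(2*W) = 4*W²)
(-11977 + A(-3*(-6) - 1))*(-37459 - 17084) = (-11977 + 4*(-3*(-6) - 1)²)*(-37459 - 17084) = (-11977 + 4*(18 - 1)²)*(-54543) = (-11977 + 4*17²)*(-54543) = (-11977 + 4*289)*(-54543) = (-11977 + 1156)*(-54543) = -10821*(-54543) = 590209803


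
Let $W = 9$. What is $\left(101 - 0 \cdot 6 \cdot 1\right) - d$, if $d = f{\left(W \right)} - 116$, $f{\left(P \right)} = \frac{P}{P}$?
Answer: $216$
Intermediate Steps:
$f{\left(P \right)} = 1$
$d = -115$ ($d = 1 - 116 = -115$)
$\left(101 - 0 \cdot 6 \cdot 1\right) - d = \left(101 - 0 \cdot 6 \cdot 1\right) - -115 = \left(101 - 0 \cdot 1\right) + 115 = \left(101 - 0\right) + 115 = \left(101 + 0\right) + 115 = 101 + 115 = 216$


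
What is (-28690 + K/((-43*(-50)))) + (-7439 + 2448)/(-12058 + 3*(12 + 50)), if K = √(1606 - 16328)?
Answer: -48657527/1696 + I*√14722/2150 ≈ -28690.0 + 0.056435*I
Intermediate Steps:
K = I*√14722 (K = √(-14722) = I*√14722 ≈ 121.33*I)
(-28690 + K/((-43*(-50)))) + (-7439 + 2448)/(-12058 + 3*(12 + 50)) = (-28690 + (I*√14722)/((-43*(-50)))) + (-7439 + 2448)/(-12058 + 3*(12 + 50)) = (-28690 + (I*√14722)/2150) - 4991/(-12058 + 3*62) = (-28690 + (I*√14722)*(1/2150)) - 4991/(-12058 + 186) = (-28690 + I*√14722/2150) - 4991/(-11872) = (-28690 + I*√14722/2150) - 4991*(-1/11872) = (-28690 + I*√14722/2150) + 713/1696 = -48657527/1696 + I*√14722/2150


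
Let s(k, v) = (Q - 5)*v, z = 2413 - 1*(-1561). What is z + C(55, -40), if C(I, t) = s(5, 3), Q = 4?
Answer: 3971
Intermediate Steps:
z = 3974 (z = 2413 + 1561 = 3974)
s(k, v) = -v (s(k, v) = (4 - 5)*v = -v)
C(I, t) = -3 (C(I, t) = -1*3 = -3)
z + C(55, -40) = 3974 - 3 = 3971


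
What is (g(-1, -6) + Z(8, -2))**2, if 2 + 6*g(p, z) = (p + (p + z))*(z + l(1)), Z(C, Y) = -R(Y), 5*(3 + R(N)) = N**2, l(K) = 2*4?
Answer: 16/25 ≈ 0.64000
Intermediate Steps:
l(K) = 8
R(N) = -3 + N**2/5
Z(C, Y) = 3 - Y**2/5 (Z(C, Y) = -(-3 + Y**2/5) = 3 - Y**2/5)
g(p, z) = -1/3 + (8 + z)*(z + 2*p)/6 (g(p, z) = -1/3 + ((p + (p + z))*(z + 8))/6 = -1/3 + ((z + 2*p)*(8 + z))/6 = -1/3 + ((8 + z)*(z + 2*p))/6 = -1/3 + (8 + z)*(z + 2*p)/6)
(g(-1, -6) + Z(8, -2))**2 = ((-1/3 + (1/6)*(-6)**2 + (4/3)*(-6) + (8/3)*(-1) + (1/3)*(-1)*(-6)) + (3 - 1/5*(-2)**2))**2 = ((-1/3 + (1/6)*36 - 8 - 8/3 + 2) + (3 - 1/5*4))**2 = ((-1/3 + 6 - 8 - 8/3 + 2) + (3 - 4/5))**2 = (-3 + 11/5)**2 = (-4/5)**2 = 16/25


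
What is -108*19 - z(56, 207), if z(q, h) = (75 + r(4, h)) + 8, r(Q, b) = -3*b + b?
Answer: -1721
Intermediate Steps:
r(Q, b) = -2*b
z(q, h) = 83 - 2*h (z(q, h) = (75 - 2*h) + 8 = 83 - 2*h)
-108*19 - z(56, 207) = -108*19 - (83 - 2*207) = -2052 - (83 - 414) = -2052 - 1*(-331) = -2052 + 331 = -1721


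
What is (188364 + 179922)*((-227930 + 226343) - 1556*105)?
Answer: -60755036562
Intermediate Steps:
(188364 + 179922)*((-227930 + 226343) - 1556*105) = 368286*(-1587 - 163380) = 368286*(-164967) = -60755036562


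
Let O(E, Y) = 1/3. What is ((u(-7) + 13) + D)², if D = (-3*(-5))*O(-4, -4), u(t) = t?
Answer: 121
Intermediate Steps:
O(E, Y) = ⅓
D = 5 (D = -3*(-5)*(⅓) = 15*(⅓) = 5)
((u(-7) + 13) + D)² = ((-7 + 13) + 5)² = (6 + 5)² = 11² = 121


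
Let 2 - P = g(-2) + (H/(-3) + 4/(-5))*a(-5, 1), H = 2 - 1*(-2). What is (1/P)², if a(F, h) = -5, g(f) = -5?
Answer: 9/121 ≈ 0.074380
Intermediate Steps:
H = 4 (H = 2 + 2 = 4)
P = -11/3 (P = 2 - (-5 + (4/(-3) + 4/(-5))*(-5)) = 2 - (-5 + (4*(-⅓) + 4*(-⅕))*(-5)) = 2 - (-5 + (-4/3 - ⅘)*(-5)) = 2 - (-5 - 32/15*(-5)) = 2 - (-5 + 32/3) = 2 - 1*17/3 = 2 - 17/3 = -11/3 ≈ -3.6667)
(1/P)² = (1/(-11/3))² = (-3/11)² = 9/121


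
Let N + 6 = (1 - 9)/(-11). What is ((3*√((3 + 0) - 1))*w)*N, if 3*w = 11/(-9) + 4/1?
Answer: -1450*√2/99 ≈ -20.713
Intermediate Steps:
w = 25/27 (w = (11/(-9) + 4/1)/3 = (11*(-⅑) + 4*1)/3 = (-11/9 + 4)/3 = (⅓)*(25/9) = 25/27 ≈ 0.92593)
N = -58/11 (N = -6 + (1 - 9)/(-11) = -6 - 8*(-1/11) = -6 + 8/11 = -58/11 ≈ -5.2727)
((3*√((3 + 0) - 1))*w)*N = ((3*√((3 + 0) - 1))*(25/27))*(-58/11) = ((3*√(3 - 1))*(25/27))*(-58/11) = ((3*√2)*(25/27))*(-58/11) = (25*√2/9)*(-58/11) = -1450*√2/99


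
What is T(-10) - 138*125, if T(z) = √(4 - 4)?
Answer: -17250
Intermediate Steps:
T(z) = 0 (T(z) = √0 = 0)
T(-10) - 138*125 = 0 - 138*125 = 0 - 17250 = -17250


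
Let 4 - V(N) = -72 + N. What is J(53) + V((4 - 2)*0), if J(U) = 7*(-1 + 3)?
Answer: 90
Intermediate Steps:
J(U) = 14 (J(U) = 7*2 = 14)
V(N) = 76 - N (V(N) = 4 - (-72 + N) = 4 + (72 - N) = 76 - N)
J(53) + V((4 - 2)*0) = 14 + (76 - (4 - 2)*0) = 14 + (76 - 2*0) = 14 + (76 - 1*0) = 14 + (76 + 0) = 14 + 76 = 90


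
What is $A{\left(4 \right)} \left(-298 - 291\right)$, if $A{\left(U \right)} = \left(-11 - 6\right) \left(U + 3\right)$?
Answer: $70091$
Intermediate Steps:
$A{\left(U \right)} = -51 - 17 U$ ($A{\left(U \right)} = - 17 \left(3 + U\right) = -51 - 17 U$)
$A{\left(4 \right)} \left(-298 - 291\right) = \left(-51 - 68\right) \left(-298 - 291\right) = \left(-51 - 68\right) \left(-589\right) = \left(-119\right) \left(-589\right) = 70091$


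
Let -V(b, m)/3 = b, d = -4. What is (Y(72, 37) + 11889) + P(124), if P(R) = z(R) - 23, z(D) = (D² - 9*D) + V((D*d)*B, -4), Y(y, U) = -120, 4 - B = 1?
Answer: 30470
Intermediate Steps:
B = 3 (B = 4 - 1*1 = 4 - 1 = 3)
V(b, m) = -3*b
z(D) = D² + 27*D (z(D) = (D² - 9*D) - 3*D*(-4)*3 = (D² - 9*D) - 3*(-4*D)*3 = (D² - 9*D) - (-36)*D = (D² - 9*D) + 36*D = D² + 27*D)
P(R) = -23 + R*(27 + R) (P(R) = R*(27 + R) - 23 = -23 + R*(27 + R))
(Y(72, 37) + 11889) + P(124) = (-120 + 11889) + (-23 + 124² + 27*124) = 11769 + (-23 + 15376 + 3348) = 11769 + 18701 = 30470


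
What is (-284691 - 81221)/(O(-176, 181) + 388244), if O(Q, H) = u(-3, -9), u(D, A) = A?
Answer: -365912/388235 ≈ -0.94250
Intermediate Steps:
O(Q, H) = -9
(-284691 - 81221)/(O(-176, 181) + 388244) = (-284691 - 81221)/(-9 + 388244) = -365912/388235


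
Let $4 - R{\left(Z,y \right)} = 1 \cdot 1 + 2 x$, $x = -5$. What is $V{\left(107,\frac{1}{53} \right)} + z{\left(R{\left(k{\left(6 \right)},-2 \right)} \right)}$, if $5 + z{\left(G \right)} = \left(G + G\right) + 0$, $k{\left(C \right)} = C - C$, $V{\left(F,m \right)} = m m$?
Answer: $\frac{58990}{2809} \approx 21.0$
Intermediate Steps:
$V{\left(F,m \right)} = m^{2}$
$k{\left(C \right)} = 0$
$R{\left(Z,y \right)} = 13$ ($R{\left(Z,y \right)} = 4 - \left(1 \cdot 1 + 2 \left(-5\right)\right) = 4 - \left(1 - 10\right) = 4 - -9 = 4 + 9 = 13$)
$z{\left(G \right)} = -5 + 2 G$ ($z{\left(G \right)} = -5 + \left(\left(G + G\right) + 0\right) = -5 + \left(2 G + 0\right) = -5 + 2 G$)
$V{\left(107,\frac{1}{53} \right)} + z{\left(R{\left(k{\left(6 \right)},-2 \right)} \right)} = \left(\frac{1}{53}\right)^{2} + \left(-5 + 2 \cdot 13\right) = \left(\frac{1}{53}\right)^{2} + \left(-5 + 26\right) = \frac{1}{2809} + 21 = \frac{58990}{2809}$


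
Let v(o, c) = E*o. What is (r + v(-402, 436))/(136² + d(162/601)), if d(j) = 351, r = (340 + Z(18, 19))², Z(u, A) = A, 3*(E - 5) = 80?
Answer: 116151/18847 ≈ 6.1628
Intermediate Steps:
E = 95/3 (E = 5 + (⅓)*80 = 5 + 80/3 = 95/3 ≈ 31.667)
v(o, c) = 95*o/3
r = 128881 (r = (340 + 19)² = 359² = 128881)
(r + v(-402, 436))/(136² + d(162/601)) = (128881 + (95/3)*(-402))/(136² + 351) = (128881 - 12730)/(18496 + 351) = 116151/18847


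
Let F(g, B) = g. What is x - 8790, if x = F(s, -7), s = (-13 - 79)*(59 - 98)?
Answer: -5202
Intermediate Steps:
s = 3588 (s = -92*(-39) = 3588)
x = 3588
x - 8790 = 3588 - 8790 = -5202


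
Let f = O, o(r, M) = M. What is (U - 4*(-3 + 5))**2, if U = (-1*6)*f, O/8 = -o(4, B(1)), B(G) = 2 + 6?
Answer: 141376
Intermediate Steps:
B(G) = 8
O = -64 (O = 8*(-1*8) = 8*(-8) = -64)
f = -64
U = 384 (U = -1*6*(-64) = -6*(-64) = 384)
(U - 4*(-3 + 5))**2 = (384 - 4*(-3 + 5))**2 = (384 - 4*2)**2 = (384 - 8)**2 = 376**2 = 141376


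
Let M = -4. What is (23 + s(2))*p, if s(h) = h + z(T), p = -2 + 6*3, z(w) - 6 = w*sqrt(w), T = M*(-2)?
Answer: 496 + 256*sqrt(2) ≈ 858.04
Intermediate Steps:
T = 8 (T = -4*(-2) = 8)
z(w) = 6 + w**(3/2) (z(w) = 6 + w*sqrt(w) = 6 + w**(3/2))
p = 16 (p = -2 + 18 = 16)
s(h) = 6 + h + 16*sqrt(2) (s(h) = h + (6 + 8**(3/2)) = h + (6 + 16*sqrt(2)) = 6 + h + 16*sqrt(2))
(23 + s(2))*p = (23 + (6 + 2 + 16*sqrt(2)))*16 = (23 + (8 + 16*sqrt(2)))*16 = (31 + 16*sqrt(2))*16 = 496 + 256*sqrt(2)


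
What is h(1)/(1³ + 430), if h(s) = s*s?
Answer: 1/431 ≈ 0.0023202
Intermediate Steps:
h(s) = s²
h(1)/(1³ + 430) = 1²/(1³ + 430) = 1/(1 + 430) = 1/431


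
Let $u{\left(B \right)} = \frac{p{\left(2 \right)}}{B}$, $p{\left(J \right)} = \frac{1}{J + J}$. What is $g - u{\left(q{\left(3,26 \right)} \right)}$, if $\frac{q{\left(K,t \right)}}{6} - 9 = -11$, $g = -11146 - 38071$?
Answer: $- \frac{2362415}{48} \approx -49217.0$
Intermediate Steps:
$g = -49217$
$q{\left(K,t \right)} = -12$ ($q{\left(K,t \right)} = 54 + 6 \left(-11\right) = 54 - 66 = -12$)
$p{\left(J \right)} = \frac{1}{2 J}$
$u{\left(B \right)} = \frac{1}{4 B}$ ($u{\left(B \right)} = \frac{\frac{1}{2} \cdot \frac{1}{2}}{B} = \frac{1}{4 B}$)
$g - u{\left(q{\left(3,26 \right)} \right)} = -49217 - \frac{1}{4 \left(-12\right)} = -49217 - \frac{1}{4} \left(- \frac{1}{12}\right) = -49217 - - \frac{1}{48} = -49217 + \frac{1}{48} = - \frac{2362415}{48}$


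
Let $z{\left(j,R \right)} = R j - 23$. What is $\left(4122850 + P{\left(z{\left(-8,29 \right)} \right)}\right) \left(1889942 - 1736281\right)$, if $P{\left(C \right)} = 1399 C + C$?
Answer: $578664276850$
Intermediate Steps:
$z{\left(j,R \right)} = -23 + R j$
$P{\left(C \right)} = 1400 C$
$\left(4122850 + P{\left(z{\left(-8,29 \right)} \right)}\right) \left(1889942 - 1736281\right) = \left(4122850 + 1400 \left(-23 + 29 \left(-8\right)\right)\right) \left(1889942 - 1736281\right) = \left(4122850 + 1400 \left(-23 - 232\right)\right) 153661 = \left(4122850 + 1400 \left(-255\right)\right) 153661 = \left(4122850 - 357000\right) 153661 = 3765850 \cdot 153661 = 578664276850$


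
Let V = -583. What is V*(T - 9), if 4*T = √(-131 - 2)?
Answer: 5247 - 583*I*√133/4 ≈ 5247.0 - 1680.9*I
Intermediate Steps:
T = I*√133/4 (T = √(-131 - 2)/4 = √(-133)/4 = (I*√133)/4 = I*√133/4 ≈ 2.8831*I)
V*(T - 9) = -583*(I*√133/4 - 9) = -583*(-9 + I*√133/4) = 5247 - 583*I*√133/4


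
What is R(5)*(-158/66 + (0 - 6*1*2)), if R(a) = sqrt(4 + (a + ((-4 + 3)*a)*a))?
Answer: -1900*I/33 ≈ -57.576*I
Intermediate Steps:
R(a) = sqrt(4 + a - a**2) (R(a) = sqrt(4 + (a + (-a)*a)) = sqrt(4 + (a - a**2)) = sqrt(4 + a - a**2))
R(5)*(-158/66 + (0 - 6*1*2)) = sqrt(4 + 5 - 1*5**2)*(-158/66 + (0 - 6*1*2)) = sqrt(4 + 5 - 1*25)*(-158*1/66 + (0 - 12)) = sqrt(4 + 5 - 25)*(-79/33 + (0 - 6*2)) = sqrt(-16)*(-79/33 + (0 - 12)) = (4*I)*(-79/33 - 12) = (4*I)*(-475/33) = -1900*I/33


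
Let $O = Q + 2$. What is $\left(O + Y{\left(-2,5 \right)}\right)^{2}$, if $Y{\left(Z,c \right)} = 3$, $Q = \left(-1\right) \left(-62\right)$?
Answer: $4489$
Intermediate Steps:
$Q = 62$
$O = 64$ ($O = 62 + 2 = 64$)
$\left(O + Y{\left(-2,5 \right)}\right)^{2} = \left(64 + 3\right)^{2} = 67^{2} = 4489$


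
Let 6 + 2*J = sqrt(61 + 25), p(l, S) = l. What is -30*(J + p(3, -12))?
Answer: -15*sqrt(86) ≈ -139.10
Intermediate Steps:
J = -3 + sqrt(86)/2 (J = -3 + sqrt(61 + 25)/2 = -3 + sqrt(86)/2 ≈ 1.6368)
-30*(J + p(3, -12)) = -30*((-3 + sqrt(86)/2) + 3) = -15*sqrt(86)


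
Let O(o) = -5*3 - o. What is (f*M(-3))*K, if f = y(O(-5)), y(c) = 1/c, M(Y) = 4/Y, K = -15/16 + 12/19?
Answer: -31/760 ≈ -0.040789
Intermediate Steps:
O(o) = -15 - o
K = -93/304 (K = -15*1/16 + 12*(1/19) = -15/16 + 12/19 = -93/304 ≈ -0.30592)
f = -⅒ (f = 1/(-15 - 1*(-5)) = 1/(-15 + 5) = 1/(-10) = -⅒ ≈ -0.10000)
(f*M(-3))*K = -2/(5*(-3))*(-93/304) = -2*(-1)/(5*3)*(-93/304) = -⅒*(-4/3)*(-93/304) = (2/15)*(-93/304) = -31/760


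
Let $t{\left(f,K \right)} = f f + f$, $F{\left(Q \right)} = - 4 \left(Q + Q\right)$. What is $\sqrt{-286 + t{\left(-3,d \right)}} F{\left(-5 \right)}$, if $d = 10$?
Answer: $80 i \sqrt{70} \approx 669.33 i$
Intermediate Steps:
$F{\left(Q \right)} = - 8 Q$ ($F{\left(Q \right)} = - 4 \cdot 2 Q = - 8 Q$)
$t{\left(f,K \right)} = f + f^{2}$ ($t{\left(f,K \right)} = f^{2} + f = f + f^{2}$)
$\sqrt{-286 + t{\left(-3,d \right)}} F{\left(-5 \right)} = \sqrt{-286 - 3 \left(1 - 3\right)} \left(\left(-8\right) \left(-5\right)\right) = \sqrt{-286 - -6} \cdot 40 = \sqrt{-286 + 6} \cdot 40 = \sqrt{-280} \cdot 40 = 2 i \sqrt{70} \cdot 40 = 80 i \sqrt{70}$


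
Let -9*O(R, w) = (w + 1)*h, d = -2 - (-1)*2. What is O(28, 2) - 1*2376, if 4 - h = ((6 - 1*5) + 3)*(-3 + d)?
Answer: -7144/3 ≈ -2381.3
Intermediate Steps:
d = 0 (d = -2 - 1*(-2) = -2 + 2 = 0)
h = 16 (h = 4 - ((6 - 1*5) + 3)*(-3 + 0) = 4 - ((6 - 5) + 3)*(-3) = 4 - (1 + 3)*(-3) = 4 - 4*(-3) = 4 - 1*(-12) = 4 + 12 = 16)
O(R, w) = -16/9 - 16*w/9 (O(R, w) = -(w + 1)*16/9 = -(1 + w)*16/9 = -(16 + 16*w)/9 = -16/9 - 16*w/9)
O(28, 2) - 1*2376 = (-16/9 - 16/9*2) - 1*2376 = (-16/9 - 32/9) - 2376 = -16/3 - 2376 = -7144/3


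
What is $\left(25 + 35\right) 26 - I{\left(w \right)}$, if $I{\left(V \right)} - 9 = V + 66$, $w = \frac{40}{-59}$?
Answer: $\frac{87655}{59} \approx 1485.7$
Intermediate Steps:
$w = - \frac{40}{59}$ ($w = 40 \left(- \frac{1}{59}\right) = - \frac{40}{59} \approx -0.67797$)
$I{\left(V \right)} = 75 + V$ ($I{\left(V \right)} = 9 + \left(V + 66\right) = 9 + \left(66 + V\right) = 75 + V$)
$\left(25 + 35\right) 26 - I{\left(w \right)} = \left(25 + 35\right) 26 - \left(75 - \frac{40}{59}\right) = 60 \cdot 26 - \frac{4385}{59} = 1560 - \frac{4385}{59} = \frac{87655}{59}$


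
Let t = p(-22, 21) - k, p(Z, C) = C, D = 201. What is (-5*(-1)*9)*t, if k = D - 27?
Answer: -6885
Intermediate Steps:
k = 174 (k = 201 - 27 = 174)
t = -153 (t = 21 - 1*174 = 21 - 174 = -153)
(-5*(-1)*9)*t = (-5*(-1)*9)*(-153) = (5*9)*(-153) = 45*(-153) = -6885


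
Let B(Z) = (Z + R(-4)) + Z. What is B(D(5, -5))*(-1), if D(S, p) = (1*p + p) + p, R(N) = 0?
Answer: 30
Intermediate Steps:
D(S, p) = 3*p (D(S, p) = (p + p) + p = 2*p + p = 3*p)
B(Z) = 2*Z (B(Z) = (Z + 0) + Z = Z + Z = 2*Z)
B(D(5, -5))*(-1) = (2*(3*(-5)))*(-1) = (2*(-15))*(-1) = -30*(-1) = 30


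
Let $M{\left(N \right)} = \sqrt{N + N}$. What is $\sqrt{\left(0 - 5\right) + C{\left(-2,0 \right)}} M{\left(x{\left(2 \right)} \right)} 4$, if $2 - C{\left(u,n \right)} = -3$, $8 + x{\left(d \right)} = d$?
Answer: $0$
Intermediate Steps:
$x{\left(d \right)} = -8 + d$
$C{\left(u,n \right)} = 5$ ($C{\left(u,n \right)} = 2 - -3 = 2 + 3 = 5$)
$M{\left(N \right)} = \sqrt{2} \sqrt{N}$ ($M{\left(N \right)} = \sqrt{2 N} = \sqrt{2} \sqrt{N}$)
$\sqrt{\left(0 - 5\right) + C{\left(-2,0 \right)}} M{\left(x{\left(2 \right)} \right)} 4 = \sqrt{\left(0 - 5\right) + 5} \sqrt{2} \sqrt{-8 + 2} \cdot 4 = \sqrt{-5 + 5} \sqrt{2} \sqrt{-6} \cdot 4 = \sqrt{0} \sqrt{2} i \sqrt{6} \cdot 4 = 0 \cdot 2 i \sqrt{3} \cdot 4 = 0 \cdot 4 = 0$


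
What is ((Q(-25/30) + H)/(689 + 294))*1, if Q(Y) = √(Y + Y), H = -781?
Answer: -781/983 + I*√15/2949 ≈ -0.79451 + 0.0013133*I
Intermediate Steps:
Q(Y) = √2*√Y (Q(Y) = √(2*Y) = √2*√Y)
((Q(-25/30) + H)/(689 + 294))*1 = ((√2*√(-25/30) - 781)/(689 + 294))*1 = ((√2*√(-25*1/30) - 781)/983)*1 = ((√2*√(-⅚) - 781)*(1/983))*1 = ((√2*(I*√30/6) - 781)*(1/983))*1 = ((I*√15/3 - 781)*(1/983))*1 = ((-781 + I*√15/3)*(1/983))*1 = (-781/983 + I*√15/2949)*1 = -781/983 + I*√15/2949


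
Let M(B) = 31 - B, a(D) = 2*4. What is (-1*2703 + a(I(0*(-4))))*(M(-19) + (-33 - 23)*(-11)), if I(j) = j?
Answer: -1794870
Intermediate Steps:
a(D) = 8
(-1*2703 + a(I(0*(-4))))*(M(-19) + (-33 - 23)*(-11)) = (-1*2703 + 8)*((31 - 1*(-19)) + (-33 - 23)*(-11)) = (-2703 + 8)*((31 + 19) - 56*(-11)) = -2695*(50 + 616) = -2695*666 = -1794870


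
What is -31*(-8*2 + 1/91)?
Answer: 45105/91 ≈ 495.66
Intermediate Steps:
-31*(-8*2 + 1/91) = -31*(-16 + 1/91) = -31*(-1455/91) = 45105/91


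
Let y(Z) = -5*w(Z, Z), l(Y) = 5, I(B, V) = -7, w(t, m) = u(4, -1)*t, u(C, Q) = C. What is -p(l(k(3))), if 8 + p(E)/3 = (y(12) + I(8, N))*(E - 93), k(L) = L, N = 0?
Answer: -65184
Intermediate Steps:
w(t, m) = 4*t
y(Z) = -20*Z
p(E) = 68889 - 741*E (p(E) = -24 + 3*((-20*12 - 7)*(E - 93)) = -24 + 3*((-240 - 7)*(-93 + E)) = -24 + 3*(-247*(-93 + E)) = -24 + 3*(22971 - 247*E) = -24 + (68913 - 741*E) = 68889 - 741*E)
-p(l(k(3))) = -(68889 - 741*5) = -(68889 - 3705) = -1*65184 = -65184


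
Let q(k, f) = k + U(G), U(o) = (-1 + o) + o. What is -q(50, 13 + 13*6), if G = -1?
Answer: -47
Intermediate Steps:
U(o) = -1 + 2*o
q(k, f) = -3 + k (q(k, f) = k + (-1 + 2*(-1)) = k + (-1 - 2) = k - 3 = -3 + k)
-q(50, 13 + 13*6) = -(-3 + 50) = -1*47 = -47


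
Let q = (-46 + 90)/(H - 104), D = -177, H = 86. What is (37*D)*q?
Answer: 48026/3 ≈ 16009.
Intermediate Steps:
q = -22/9 (q = (-46 + 90)/(86 - 104) = 44/(-18) = 44*(-1/18) = -22/9 ≈ -2.4444)
(37*D)*q = (37*(-177))*(-22/9) = -6549*(-22/9) = 48026/3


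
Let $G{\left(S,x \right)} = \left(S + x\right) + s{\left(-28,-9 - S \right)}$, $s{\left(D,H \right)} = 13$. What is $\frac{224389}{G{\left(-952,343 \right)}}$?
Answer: $- \frac{224389}{596} \approx -376.49$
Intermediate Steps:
$G{\left(S,x \right)} = 13 + S + x$ ($G{\left(S,x \right)} = \left(S + x\right) + 13 = 13 + S + x$)
$\frac{224389}{G{\left(-952,343 \right)}} = \frac{224389}{13 - 952 + 343} = \frac{224389}{-596} = 224389 \left(- \frac{1}{596}\right) = - \frac{224389}{596}$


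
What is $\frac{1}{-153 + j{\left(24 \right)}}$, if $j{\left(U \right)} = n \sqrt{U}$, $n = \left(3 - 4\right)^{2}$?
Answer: $- \frac{51}{7795} - \frac{2 \sqrt{6}}{23385} \approx -0.0067521$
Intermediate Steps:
$n = 1$ ($n = \left(-1\right)^{2} = 1$)
$j{\left(U \right)} = \sqrt{U}$ ($j{\left(U \right)} = 1 \sqrt{U} = \sqrt{U}$)
$\frac{1}{-153 + j{\left(24 \right)}} = \frac{1}{-153 + \sqrt{24}} = \frac{1}{-153 + 2 \sqrt{6}}$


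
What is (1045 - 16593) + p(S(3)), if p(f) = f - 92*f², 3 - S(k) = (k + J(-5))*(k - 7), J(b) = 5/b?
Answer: -26669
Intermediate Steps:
S(k) = 3 - (-1 + k)*(-7 + k) (S(k) = 3 - (k + 5/(-5))*(k - 7) = 3 - (k + 5*(-⅕))*(-7 + k) = 3 - (k - 1)*(-7 + k) = 3 - (-1 + k)*(-7 + k))
(1045 - 16593) + p(S(3)) = (1045 - 16593) + (-4 - 1*3² + 8*3)*(1 - 92*(-4 - 1*3² + 8*3)) = -15548 + (-4 - 1*9 + 24)*(1 - 92*(-4 - 1*9 + 24)) = -15548 + (-4 - 9 + 24)*(1 - 92*(-4 - 9 + 24)) = -15548 + 11*(1 - 92*11) = -15548 + 11*(1 - 1012) = -15548 + 11*(-1011) = -15548 - 11121 = -26669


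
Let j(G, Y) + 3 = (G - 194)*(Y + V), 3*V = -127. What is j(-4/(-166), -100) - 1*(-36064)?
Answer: 15853889/249 ≈ 63670.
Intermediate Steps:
V = -127/3 (V = (⅓)*(-127) = -127/3 ≈ -42.333)
j(G, Y) = -3 + (-194 + G)*(-127/3 + Y) (j(G, Y) = -3 + (G - 194)*(Y - 127/3) = -3 + (-194 + G)*(-127/3 + Y))
j(-4/(-166), -100) - 1*(-36064) = (24629/3 - 194*(-100) - (-508)/(3*(-166)) - 4/(-166)*(-100)) - 1*(-36064) = (24629/3 + 19400 - (-508)*(-1)/(3*166) - 4*(-1/166)*(-100)) + 36064 = (24629/3 + 19400 - 127/3*2/83 + (2/83)*(-100)) + 36064 = (24629/3 + 19400 - 254/249 - 200/83) + 36064 = 6873953/249 + 36064 = 15853889/249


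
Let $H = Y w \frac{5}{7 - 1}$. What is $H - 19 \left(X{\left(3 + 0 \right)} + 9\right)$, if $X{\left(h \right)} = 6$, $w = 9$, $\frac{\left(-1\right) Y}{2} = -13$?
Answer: $-90$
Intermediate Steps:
$Y = 26$ ($Y = \left(-2\right) \left(-13\right) = 26$)
$H = 195$ ($H = 26 \cdot 9 \frac{5}{7 - 1} = 234 \frac{5}{7 - 1} = 234 \cdot \frac{5}{6} = 195$)
$H - 19 \left(X{\left(3 + 0 \right)} + 9\right) = 195 - 19 \left(6 + 9\right) = 195 - 285 = -90$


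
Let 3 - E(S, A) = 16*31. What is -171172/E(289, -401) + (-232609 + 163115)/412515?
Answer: 70576757038/203369895 ≈ 347.04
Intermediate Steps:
E(S, A) = -493 (E(S, A) = 3 - 16*31 = 3 - 1*496 = 3 - 496 = -493)
-171172/E(289, -401) + (-232609 + 163115)/412515 = -171172/(-493) + (-232609 + 163115)/412515 = -171172*(-1/493) - 69494*1/412515 = 171172/493 - 69494/412515 = 70576757038/203369895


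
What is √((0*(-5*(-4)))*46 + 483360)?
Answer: 4*√30210 ≈ 695.24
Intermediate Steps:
√((0*(-5*(-4)))*46 + 483360) = √((0*20)*46 + 483360) = √(0*46 + 483360) = √(0 + 483360) = √483360 = 4*√30210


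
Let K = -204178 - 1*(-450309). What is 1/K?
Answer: 1/246131 ≈ 4.0629e-6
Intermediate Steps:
K = 246131 (K = -204178 + 450309 = 246131)
1/K = 1/246131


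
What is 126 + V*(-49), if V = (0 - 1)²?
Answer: 77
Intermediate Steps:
V = 1 (V = (-1)² = 1)
126 + V*(-49) = 126 + 1*(-49) = 126 - 49 = 77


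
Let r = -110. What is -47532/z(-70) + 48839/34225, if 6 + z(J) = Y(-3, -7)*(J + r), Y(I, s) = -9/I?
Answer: 275574799/3114475 ≈ 88.482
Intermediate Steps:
z(J) = -336 + 3*J (z(J) = -6 + (-9/(-3))*(J - 110) = -6 + (-9*(-⅓))*(-110 + J) = -6 + 3*(-110 + J) = -6 + (-330 + 3*J) = -336 + 3*J)
-47532/z(-70) + 48839/34225 = -47532/(-336 + 3*(-70)) + 48839/34225 = -47532/(-336 - 210) + 48839*(1/34225) = -47532/(-546) + 48839/34225 = -47532*(-1/546) + 48839/34225 = 7922/91 + 48839/34225 = 275574799/3114475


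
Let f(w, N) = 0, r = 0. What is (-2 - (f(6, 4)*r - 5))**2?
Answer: 9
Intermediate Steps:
(-2 - (f(6, 4)*r - 5))**2 = (-2 - (0*0 - 5))**2 = (-2 - (0 - 5))**2 = (-2 - 1*(-5))**2 = (-2 + 5)**2 = 3**2 = 9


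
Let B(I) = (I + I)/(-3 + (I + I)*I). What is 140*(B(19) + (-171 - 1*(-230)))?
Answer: 5944260/719 ≈ 8267.4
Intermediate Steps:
B(I) = 2*I/(-3 + 2*I²) (B(I) = (2*I)/(-3 + (2*I)*I) = (2*I)/(-3 + 2*I²) = 2*I/(-3 + 2*I²))
140*(B(19) + (-171 - 1*(-230))) = 140*(2*19/(-3 + 2*19²) + (-171 - 1*(-230))) = 140*(2*19/(-3 + 2*361) + (-171 + 230)) = 140*(2*19/(-3 + 722) + 59) = 140*(2*19/719 + 59) = 140*(2*19*(1/719) + 59) = 140*(38/719 + 59) = 140*(42459/719) = 5944260/719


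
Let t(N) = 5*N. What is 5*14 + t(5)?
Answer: 95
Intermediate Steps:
5*14 + t(5) = 5*14 + 5*5 = 70 + 25 = 95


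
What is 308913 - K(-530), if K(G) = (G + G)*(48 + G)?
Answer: -202007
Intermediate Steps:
K(G) = 2*G*(48 + G) (K(G) = (2*G)*(48 + G) = 2*G*(48 + G))
308913 - K(-530) = 308913 - 2*(-530)*(48 - 530) = 308913 - 2*(-530)*(-482) = 308913 - 1*510920 = 308913 - 510920 = -202007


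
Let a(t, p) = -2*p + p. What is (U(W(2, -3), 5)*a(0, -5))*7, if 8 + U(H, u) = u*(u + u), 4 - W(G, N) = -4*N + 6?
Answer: 1470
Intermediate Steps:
W(G, N) = -2 + 4*N (W(G, N) = 4 - (-4*N + 6) = 4 - (6 - 4*N) = 4 + (-6 + 4*N) = -2 + 4*N)
a(t, p) = -p
U(H, u) = -8 + 2*u² (U(H, u) = -8 + u*(u + u) = -8 + u*(2*u) = -8 + 2*u²)
(U(W(2, -3), 5)*a(0, -5))*7 = ((-8 + 2*5²)*(-1*(-5)))*7 = ((-8 + 2*25)*5)*7 = ((-8 + 50)*5)*7 = (42*5)*7 = 210*7 = 1470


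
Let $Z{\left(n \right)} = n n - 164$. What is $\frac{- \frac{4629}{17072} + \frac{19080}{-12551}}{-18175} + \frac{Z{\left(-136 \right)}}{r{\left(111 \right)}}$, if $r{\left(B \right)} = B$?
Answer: $\frac{6490147601100439}{39297728223600} \approx 165.15$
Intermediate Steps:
$Z{\left(n \right)} = -164 + n^{2}$ ($Z{\left(n \right)} = n^{2} - 164 = -164 + n^{2}$)
$\frac{- \frac{4629}{17072} + \frac{19080}{-12551}}{-18175} + \frac{Z{\left(-136 \right)}}{r{\left(111 \right)}} = \frac{- \frac{4629}{17072} + \frac{19080}{-12551}}{-18175} + \frac{-164 + \left(-136\right)^{2}}{111} = \left(\left(-4629\right) \frac{1}{17072} + 19080 \left(- \frac{1}{12551}\right)\right) \left(- \frac{1}{18175}\right) + \left(-164 + 18496\right) \frac{1}{111} = \left(- \frac{4629}{17072} - \frac{19080}{12551}\right) \left(- \frac{1}{18175}\right) + 18332 \cdot \frac{1}{111} = \left(- \frac{34893849}{19479152}\right) \left(- \frac{1}{18175}\right) + \frac{18332}{111} = \frac{34893849}{354033587600} + \frac{18332}{111} = \frac{6490147601100439}{39297728223600}$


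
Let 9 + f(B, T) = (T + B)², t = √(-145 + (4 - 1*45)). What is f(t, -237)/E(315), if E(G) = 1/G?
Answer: 17631810 - 149310*I*√186 ≈ 1.7632e+7 - 2.0363e+6*I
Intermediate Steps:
t = I*√186 (t = √(-145 + (4 - 45)) = √(-145 - 41) = √(-186) = I*√186 ≈ 13.638*I)
f(B, T) = -9 + (B + T)² (f(B, T) = -9 + (T + B)² = -9 + (B + T)²)
f(t, -237)/E(315) = (-9 + (I*√186 - 237)²)/(1/315) = (-9 + (-237 + I*√186)²)/(1/315) = (-9 + (-237 + I*√186)²)*315 = -2835 + 315*(-237 + I*√186)²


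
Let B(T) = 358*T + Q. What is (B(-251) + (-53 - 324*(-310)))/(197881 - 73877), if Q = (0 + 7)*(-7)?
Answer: 2620/31001 ≈ 0.084513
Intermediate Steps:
Q = -49 (Q = 7*(-7) = -49)
B(T) = -49 + 358*T (B(T) = 358*T - 49 = -49 + 358*T)
(B(-251) + (-53 - 324*(-310)))/(197881 - 73877) = ((-49 + 358*(-251)) + (-53 - 324*(-310)))/(197881 - 73877) = ((-49 - 89858) + (-53 + 100440))/124004 = (-89907 + 100387)*(1/124004) = 10480*(1/124004) = 2620/31001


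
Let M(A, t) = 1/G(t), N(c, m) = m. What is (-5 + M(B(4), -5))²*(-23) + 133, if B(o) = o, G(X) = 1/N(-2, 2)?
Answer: -74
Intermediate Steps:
G(X) = ½ (G(X) = 1/2 = ½)
M(A, t) = 2 (M(A, t) = 1/(½) = 2)
(-5 + M(B(4), -5))²*(-23) + 133 = (-5 + 2)²*(-23) + 133 = (-3)²*(-23) + 133 = 9*(-23) + 133 = -207 + 133 = -74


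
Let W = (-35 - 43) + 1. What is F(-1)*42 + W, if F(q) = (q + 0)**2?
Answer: -35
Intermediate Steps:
F(q) = q**2
W = -77 (W = -78 + 1 = -77)
F(-1)*42 + W = (-1)**2*42 - 77 = 1*42 - 77 = 42 - 77 = -35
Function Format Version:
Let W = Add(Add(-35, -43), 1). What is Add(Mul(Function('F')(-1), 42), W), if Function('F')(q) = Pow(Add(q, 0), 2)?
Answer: -35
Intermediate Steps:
Function('F')(q) = Pow(q, 2)
W = -77 (W = Add(-78, 1) = -77)
Add(Mul(Function('F')(-1), 42), W) = Add(Mul(Pow(-1, 2), 42), -77) = Add(Mul(1, 42), -77) = Add(42, -77) = -35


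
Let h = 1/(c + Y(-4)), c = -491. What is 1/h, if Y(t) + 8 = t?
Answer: -503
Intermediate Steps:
Y(t) = -8 + t
h = -1/503 (h = 1/(-491 + (-8 - 4)) = 1/(-491 - 12) = 1/(-503) = -1/503 ≈ -0.0019881)
1/h = 1/(-1/503) = -503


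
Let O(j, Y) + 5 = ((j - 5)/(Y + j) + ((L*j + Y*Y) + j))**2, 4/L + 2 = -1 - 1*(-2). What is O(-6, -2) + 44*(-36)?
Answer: -66727/64 ≈ -1042.6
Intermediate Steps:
L = -4 (L = 4/(-2 + (-1 - 1*(-2))) = 4/(-2 + (-1 + 2)) = 4/(-2 + 1) = 4/(-1) = 4*(-1) = -4)
O(j, Y) = -5 + (Y**2 - 3*j + (-5 + j)/(Y + j))**2 (O(j, Y) = -5 + ((j - 5)/(Y + j) + ((-4*j + Y*Y) + j))**2 = -5 + ((-5 + j)/(Y + j) + ((-4*j + Y**2) + j))**2 = -5 + ((-5 + j)/(Y + j) + ((Y**2 - 4*j) + j))**2 = -5 + ((-5 + j)/(Y + j) + (Y**2 - 3*j))**2 = -5 + (Y**2 - 3*j + (-5 + j)/(Y + j))**2)
O(-6, -2) + 44*(-36) = (-5 + (-5 - 6 + (-2)**3 - 3*(-6)**2 - 6*(-2)**2 - 3*(-2)*(-6))**2/(-2 - 6)**2) + 44*(-36) = (-5 + (-5 - 6 - 8 - 3*36 - 6*4 - 36)**2/(-8)**2) - 1584 = (-5 + (-5 - 6 - 8 - 108 - 24 - 36)**2/64) - 1584 = (-5 + (1/64)*(-187)**2) - 1584 = (-5 + (1/64)*34969) - 1584 = (-5 + 34969/64) - 1584 = 34649/64 - 1584 = -66727/64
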